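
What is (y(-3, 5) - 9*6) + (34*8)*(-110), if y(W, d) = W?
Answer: -29977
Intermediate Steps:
(y(-3, 5) - 9*6) + (34*8)*(-110) = (-3 - 9*6) + (34*8)*(-110) = (-3 - 54) + 272*(-110) = -57 - 29920 = -29977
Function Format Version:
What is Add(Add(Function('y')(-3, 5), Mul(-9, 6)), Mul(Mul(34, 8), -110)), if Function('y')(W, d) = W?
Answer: -29977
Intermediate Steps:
Add(Add(Function('y')(-3, 5), Mul(-9, 6)), Mul(Mul(34, 8), -110)) = Add(Add(-3, Mul(-9, 6)), Mul(Mul(34, 8), -110)) = Add(Add(-3, -54), Mul(272, -110)) = Add(-57, -29920) = -29977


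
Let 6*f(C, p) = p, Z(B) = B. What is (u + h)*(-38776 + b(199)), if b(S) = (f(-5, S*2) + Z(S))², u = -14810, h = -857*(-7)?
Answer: -278654728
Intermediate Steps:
f(C, p) = p/6
h = 5999
b(S) = 16*S²/9 (b(S) = ((S*2)/6 + S)² = ((2*S)/6 + S)² = (S/3 + S)² = (4*S/3)² = 16*S²/9)
(u + h)*(-38776 + b(199)) = (-14810 + 5999)*(-38776 + (16/9)*199²) = -8811*(-38776 + (16/9)*39601) = -8811*(-38776 + 633616/9) = -8811*284632/9 = -278654728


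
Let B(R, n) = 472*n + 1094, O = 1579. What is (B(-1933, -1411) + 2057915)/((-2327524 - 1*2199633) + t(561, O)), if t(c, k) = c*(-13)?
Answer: -1393017/4534450 ≈ -0.30721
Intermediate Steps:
B(R, n) = 1094 + 472*n
t(c, k) = -13*c
(B(-1933, -1411) + 2057915)/((-2327524 - 1*2199633) + t(561, O)) = ((1094 + 472*(-1411)) + 2057915)/((-2327524 - 1*2199633) - 13*561) = ((1094 - 665992) + 2057915)/((-2327524 - 2199633) - 7293) = (-664898 + 2057915)/(-4527157 - 7293) = 1393017/(-4534450) = 1393017*(-1/4534450) = -1393017/4534450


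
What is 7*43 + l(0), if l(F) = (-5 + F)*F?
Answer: 301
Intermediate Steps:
l(F) = F*(-5 + F)
7*43 + l(0) = 7*43 + 0*(-5 + 0) = 301 + 0*(-5) = 301 + 0 = 301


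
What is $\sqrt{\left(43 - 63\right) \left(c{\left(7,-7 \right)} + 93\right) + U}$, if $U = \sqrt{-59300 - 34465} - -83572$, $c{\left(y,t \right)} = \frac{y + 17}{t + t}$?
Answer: $\frac{\sqrt{4005568 + 49 i \sqrt{93765}}}{7} \approx 285.91 + 0.53549 i$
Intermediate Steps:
$c{\left(y,t \right)} = \frac{17 + y}{2 t}$
$U = 83572 + i \sqrt{93765}$ ($U = \sqrt{-93765} + 83572 = i \sqrt{93765} + 83572 = 83572 + i \sqrt{93765} \approx 83572.0 + 306.21 i$)
$\sqrt{\left(43 - 63\right) \left(c{\left(7,-7 \right)} + 93\right) + U} = \sqrt{\left(43 - 63\right) \left(\frac{17 + 7}{2 \left(-7\right)} + 93\right) + \left(83572 + i \sqrt{93765}\right)} = \sqrt{\left(43 - 63\right) \left(\frac{1}{2} \left(- \frac{1}{7}\right) 24 + 93\right) + \left(83572 + i \sqrt{93765}\right)} = \sqrt{- 20 \left(- \frac{12}{7} + 93\right) + \left(83572 + i \sqrt{93765}\right)} = \sqrt{\left(-20\right) \frac{639}{7} + \left(83572 + i \sqrt{93765}\right)} = \sqrt{- \frac{12780}{7} + \left(83572 + i \sqrt{93765}\right)} = \sqrt{\frac{572224}{7} + i \sqrt{93765}}$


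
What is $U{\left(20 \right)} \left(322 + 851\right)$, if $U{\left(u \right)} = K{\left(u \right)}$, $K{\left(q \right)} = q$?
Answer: $23460$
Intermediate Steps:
$U{\left(u \right)} = u$
$U{\left(20 \right)} \left(322 + 851\right) = 20 \left(322 + 851\right) = 20 \cdot 1173 = 23460$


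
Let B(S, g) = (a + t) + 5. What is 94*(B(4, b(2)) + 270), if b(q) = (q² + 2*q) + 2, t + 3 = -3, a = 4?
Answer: 25662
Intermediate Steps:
t = -6 (t = -3 - 3 = -6)
b(q) = 2 + q² + 2*q
B(S, g) = 3 (B(S, g) = (4 - 6) + 5 = -2 + 5 = 3)
94*(B(4, b(2)) + 270) = 94*(3 + 270) = 94*273 = 25662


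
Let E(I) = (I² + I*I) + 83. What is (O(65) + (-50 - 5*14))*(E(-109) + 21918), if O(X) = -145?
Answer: -12127195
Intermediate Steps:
E(I) = 83 + 2*I² (E(I) = (I² + I²) + 83 = 2*I² + 83 = 83 + 2*I²)
(O(65) + (-50 - 5*14))*(E(-109) + 21918) = (-145 + (-50 - 5*14))*((83 + 2*(-109)²) + 21918) = (-145 + (-50 - 70))*((83 + 2*11881) + 21918) = (-145 - 120)*((83 + 23762) + 21918) = -265*(23845 + 21918) = -265*45763 = -12127195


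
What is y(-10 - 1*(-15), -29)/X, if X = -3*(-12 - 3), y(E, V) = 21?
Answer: 7/15 ≈ 0.46667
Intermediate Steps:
X = 45 (X = -3*(-15) = 45)
y(-10 - 1*(-15), -29)/X = 21/45 = 21*(1/45) = 7/15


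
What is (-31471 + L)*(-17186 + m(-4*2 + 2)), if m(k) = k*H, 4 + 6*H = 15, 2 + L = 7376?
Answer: 414396109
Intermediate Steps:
L = 7374 (L = -2 + 7376 = 7374)
H = 11/6 (H = -⅔ + (⅙)*15 = -⅔ + 5/2 = 11/6 ≈ 1.8333)
m(k) = 11*k/6 (m(k) = k*(11/6) = 11*k/6)
(-31471 + L)*(-17186 + m(-4*2 + 2)) = (-31471 + 7374)*(-17186 + 11*(-4*2 + 2)/6) = -24097*(-17186 + 11*(-8 + 2)/6) = -24097*(-17186 + (11/6)*(-6)) = -24097*(-17186 - 11) = -24097*(-17197) = 414396109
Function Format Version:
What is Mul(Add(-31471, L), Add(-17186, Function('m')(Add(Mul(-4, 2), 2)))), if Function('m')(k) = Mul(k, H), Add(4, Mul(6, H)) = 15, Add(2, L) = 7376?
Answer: 414396109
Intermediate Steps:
L = 7374 (L = Add(-2, 7376) = 7374)
H = Rational(11, 6) (H = Add(Rational(-2, 3), Mul(Rational(1, 6), 15)) = Add(Rational(-2, 3), Rational(5, 2)) = Rational(11, 6) ≈ 1.8333)
Function('m')(k) = Mul(Rational(11, 6), k) (Function('m')(k) = Mul(k, Rational(11, 6)) = Mul(Rational(11, 6), k))
Mul(Add(-31471, L), Add(-17186, Function('m')(Add(Mul(-4, 2), 2)))) = Mul(Add(-31471, 7374), Add(-17186, Mul(Rational(11, 6), Add(Mul(-4, 2), 2)))) = Mul(-24097, Add(-17186, Mul(Rational(11, 6), Add(-8, 2)))) = Mul(-24097, Add(-17186, Mul(Rational(11, 6), -6))) = Mul(-24097, Add(-17186, -11)) = Mul(-24097, -17197) = 414396109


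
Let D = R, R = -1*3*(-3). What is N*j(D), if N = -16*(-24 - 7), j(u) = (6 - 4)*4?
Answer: 3968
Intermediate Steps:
R = 9 (R = -3*(-3) = 9)
D = 9
j(u) = 8 (j(u) = 2*4 = 8)
N = 496 (N = -16*(-31) = 496)
N*j(D) = 496*8 = 3968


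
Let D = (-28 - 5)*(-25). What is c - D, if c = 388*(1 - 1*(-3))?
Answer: 727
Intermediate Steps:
D = 825 (D = -33*(-25) = 825)
c = 1552 (c = 388*(1 + 3) = 388*4 = 1552)
c - D = 1552 - 1*825 = 1552 - 825 = 727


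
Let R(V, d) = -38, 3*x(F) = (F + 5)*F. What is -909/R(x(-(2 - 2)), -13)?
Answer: 909/38 ≈ 23.921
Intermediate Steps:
x(F) = F*(5 + F)/3 (x(F) = ((F + 5)*F)/3 = ((5 + F)*F)/3 = (F*(5 + F))/3 = F*(5 + F)/3)
-909/R(x(-(2 - 2)), -13) = -909/(-38) = -909*(-1/38) = 909/38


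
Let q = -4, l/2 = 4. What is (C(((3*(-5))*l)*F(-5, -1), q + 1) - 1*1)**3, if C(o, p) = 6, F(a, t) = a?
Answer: 125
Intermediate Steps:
l = 8 (l = 2*4 = 8)
(C(((3*(-5))*l)*F(-5, -1), q + 1) - 1*1)**3 = (6 - 1*1)**3 = (6 - 1)**3 = 5**3 = 125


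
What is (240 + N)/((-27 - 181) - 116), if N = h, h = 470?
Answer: -355/162 ≈ -2.1914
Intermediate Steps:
N = 470
(240 + N)/((-27 - 181) - 116) = (240 + 470)/((-27 - 181) - 116) = 710/(-208 - 116) = 710/(-324) = 710*(-1/324) = -355/162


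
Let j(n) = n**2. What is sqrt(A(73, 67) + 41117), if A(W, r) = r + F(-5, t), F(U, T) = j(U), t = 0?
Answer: 203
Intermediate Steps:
F(U, T) = U**2
A(W, r) = 25 + r (A(W, r) = r + (-5)**2 = r + 25 = 25 + r)
sqrt(A(73, 67) + 41117) = sqrt((25 + 67) + 41117) = sqrt(92 + 41117) = sqrt(41209) = 203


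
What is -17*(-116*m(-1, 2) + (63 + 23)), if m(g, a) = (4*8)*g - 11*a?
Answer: -107950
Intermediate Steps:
m(g, a) = -11*a + 32*g (m(g, a) = 32*g - 11*a = -11*a + 32*g)
-17*(-116*m(-1, 2) + (63 + 23)) = -17*(-116*(-11*2 + 32*(-1)) + (63 + 23)) = -17*(-116*(-22 - 32) + 86) = -17*(-116*(-54) + 86) = -17*(6264 + 86) = -17*6350 = -107950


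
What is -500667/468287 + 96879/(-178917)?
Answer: -44981671304/27928168393 ≈ -1.6106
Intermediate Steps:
-500667/468287 + 96879/(-178917) = -500667*1/468287 + 96879*(-1/178917) = -500667/468287 - 32293/59639 = -44981671304/27928168393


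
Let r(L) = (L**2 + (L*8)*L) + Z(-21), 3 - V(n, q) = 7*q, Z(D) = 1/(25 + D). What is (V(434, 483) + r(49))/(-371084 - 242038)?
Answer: -72925/2452488 ≈ -0.029735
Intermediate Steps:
V(n, q) = 3 - 7*q
r(L) = 1/4 + 9*L**2 (r(L) = (L**2 + (L*8)*L) + 1/(25 - 21) = (L**2 + (8*L)*L) + 1/4 = (L**2 + 8*L**2) + 1/4 = 9*L**2 + 1/4 = 1/4 + 9*L**2)
(V(434, 483) + r(49))/(-371084 - 242038) = ((3 - 7*483) + (1/4 + 9*49**2))/(-371084 - 242038) = ((3 - 3381) + (1/4 + 9*2401))/(-613122) = (-3378 + (1/4 + 21609))*(-1/613122) = (-3378 + 86437/4)*(-1/613122) = (72925/4)*(-1/613122) = -72925/2452488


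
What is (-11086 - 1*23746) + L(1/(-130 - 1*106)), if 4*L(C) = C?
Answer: -32881409/944 ≈ -34832.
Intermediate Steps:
L(C) = C/4
(-11086 - 1*23746) + L(1/(-130 - 1*106)) = (-11086 - 1*23746) + 1/(4*(-130 - 1*106)) = (-11086 - 23746) + 1/(4*(-130 - 106)) = -34832 + (1/4)/(-236) = -34832 + (1/4)*(-1/236) = -34832 - 1/944 = -32881409/944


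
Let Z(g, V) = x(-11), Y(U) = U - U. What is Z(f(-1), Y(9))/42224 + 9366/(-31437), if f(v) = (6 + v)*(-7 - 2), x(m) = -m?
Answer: -18815437/63209328 ≈ -0.29767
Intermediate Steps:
f(v) = -54 - 9*v (f(v) = (6 + v)*(-9) = -54 - 9*v)
Y(U) = 0
Z(g, V) = 11 (Z(g, V) = -1*(-11) = 11)
Z(f(-1), Y(9))/42224 + 9366/(-31437) = 11/42224 + 9366/(-31437) = 11*(1/42224) + 9366*(-1/31437) = 11/42224 - 446/1497 = -18815437/63209328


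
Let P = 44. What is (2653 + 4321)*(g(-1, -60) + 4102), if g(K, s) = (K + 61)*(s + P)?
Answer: 21912308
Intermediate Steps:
g(K, s) = (44 + s)*(61 + K) (g(K, s) = (K + 61)*(s + 44) = (61 + K)*(44 + s) = (44 + s)*(61 + K))
(2653 + 4321)*(g(-1, -60) + 4102) = (2653 + 4321)*((2684 + 44*(-1) + 61*(-60) - 1*(-60)) + 4102) = 6974*((2684 - 44 - 3660 + 60) + 4102) = 6974*(-960 + 4102) = 6974*3142 = 21912308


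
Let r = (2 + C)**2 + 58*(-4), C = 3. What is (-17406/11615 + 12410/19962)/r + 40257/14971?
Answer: 967583976905566/359264599397055 ≈ 2.6932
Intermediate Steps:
r = -207 (r = (2 + 3)**2 + 58*(-4) = 5**2 - 232 = 25 - 232 = -207)
(-17406/11615 + 12410/19962)/r + 40257/14971 = (-17406/11615 + 12410/19962)/(-207) + 40257/14971 = (-17406*1/11615 + 12410*(1/19962))*(-1/207) + 40257*(1/14971) = (-17406/11615 + 6205/9981)*(-1/207) + 40257/14971 = -101658211/115929315*(-1/207) + 40257/14971 = 101658211/23997368205 + 40257/14971 = 967583976905566/359264599397055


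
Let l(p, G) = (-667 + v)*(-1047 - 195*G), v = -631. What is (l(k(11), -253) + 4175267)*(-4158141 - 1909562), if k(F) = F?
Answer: 354976140616571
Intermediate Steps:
l(p, G) = 1359006 + 253110*G (l(p, G) = (-667 - 631)*(-1047 - 195*G) = -1298*(-1047 - 195*G) = 1359006 + 253110*G)
(l(k(11), -253) + 4175267)*(-4158141 - 1909562) = ((1359006 + 253110*(-253)) + 4175267)*(-4158141 - 1909562) = ((1359006 - 64036830) + 4175267)*(-6067703) = (-62677824 + 4175267)*(-6067703) = -58502557*(-6067703) = 354976140616571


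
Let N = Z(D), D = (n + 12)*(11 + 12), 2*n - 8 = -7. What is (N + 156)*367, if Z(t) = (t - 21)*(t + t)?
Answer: 112590829/2 ≈ 5.6295e+7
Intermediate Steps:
n = ½ (n = 4 + (½)*(-7) = 4 - 7/2 = ½ ≈ 0.50000)
D = 575/2 (D = (½ + 12)*(11 + 12) = (25/2)*23 = 575/2 ≈ 287.50)
Z(t) = 2*t*(-21 + t) (Z(t) = (-21 + t)*(2*t) = 2*t*(-21 + t))
N = 306475/2 (N = 2*(575/2)*(-21 + 575/2) = 2*(575/2)*(533/2) = 306475/2 ≈ 1.5324e+5)
(N + 156)*367 = (306475/2 + 156)*367 = (306787/2)*367 = 112590829/2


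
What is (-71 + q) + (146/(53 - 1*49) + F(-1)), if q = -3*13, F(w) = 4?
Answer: -139/2 ≈ -69.500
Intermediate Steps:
q = -39
(-71 + q) + (146/(53 - 1*49) + F(-1)) = (-71 - 39) + (146/(53 - 1*49) + 4) = -110 + (146/(53 - 49) + 4) = -110 + (146/4 + 4) = -110 + (146*(¼) + 4) = -110 + (73/2 + 4) = -110 + 81/2 = -139/2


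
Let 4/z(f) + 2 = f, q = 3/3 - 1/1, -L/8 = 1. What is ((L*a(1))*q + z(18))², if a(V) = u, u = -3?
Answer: 1/16 ≈ 0.062500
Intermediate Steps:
L = -8 (L = -8*1 = -8)
q = 0 (q = 3*(⅓) - 1*1 = 1 - 1 = 0)
z(f) = 4/(-2 + f)
a(V) = -3
((L*a(1))*q + z(18))² = (-8*(-3)*0 + 4/(-2 + 18))² = (24*0 + 4/16)² = (0 + 4*(1/16))² = (0 + ¼)² = (¼)² = 1/16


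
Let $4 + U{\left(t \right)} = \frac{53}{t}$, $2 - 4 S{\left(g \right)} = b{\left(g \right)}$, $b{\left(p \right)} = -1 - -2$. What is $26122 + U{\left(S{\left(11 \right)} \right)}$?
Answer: $26330$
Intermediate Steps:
$b{\left(p \right)} = 1$ ($b{\left(p \right)} = -1 + 2 = 1$)
$S{\left(g \right)} = \frac{1}{4}$ ($S{\left(g \right)} = \frac{1}{2} - \frac{1}{4} = \frac{1}{4}$)
$U{\left(t \right)} = -4 + \frac{53}{t}$
$26122 + U{\left(S{\left(11 \right)} \right)} = 26122 - \left(4 - 53 \frac{1}{\frac{1}{4}}\right) = 26122 + \left(-4 + 53 \cdot 4\right) = 26122 + \left(-4 + 212\right) = 26122 + 208 = 26330$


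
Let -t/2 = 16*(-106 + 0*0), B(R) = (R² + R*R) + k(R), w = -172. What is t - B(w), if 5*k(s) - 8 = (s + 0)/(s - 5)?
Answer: -49363348/885 ≈ -55778.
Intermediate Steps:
k(s) = 8/5 + s/(5*(-5 + s)) (k(s) = 8/5 + ((s + 0)/(s - 5))/5 = 8/5 + (s/(-5 + s))/5 = 8/5 + s/(5*(-5 + s)))
B(R) = 2*R² + (-40 + 9*R)/(5*(-5 + R)) (B(R) = (R² + R*R) + (-40 + 9*R)/(5*(-5 + R)) = (R² + R²) + (-40 + 9*R)/(5*(-5 + R)) = 2*R² + (-40 + 9*R)/(5*(-5 + R)))
t = 3392 (t = -32*(-106 + 0*0) = -32*(-106 + 0) = -32*(-106) = -2*(-1696) = 3392)
t - B(w) = 3392 - (-40 + 9*(-172) + 10*(-172)²*(-5 - 172))/(5*(-5 - 172)) = 3392 - (-40 - 1548 + 10*29584*(-177))/(5*(-177)) = 3392 - (-1)*(-40 - 1548 - 52363680)/(5*177) = 3392 - (-1)*(-52365268)/(5*177) = 3392 - 1*52365268/885 = 3392 - 52365268/885 = -49363348/885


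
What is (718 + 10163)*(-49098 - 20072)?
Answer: -752638770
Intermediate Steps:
(718 + 10163)*(-49098 - 20072) = 10881*(-69170) = -752638770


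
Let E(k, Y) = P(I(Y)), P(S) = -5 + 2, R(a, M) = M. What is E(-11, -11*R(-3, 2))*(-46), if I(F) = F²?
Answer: 138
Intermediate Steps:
P(S) = -3
E(k, Y) = -3
E(-11, -11*R(-3, 2))*(-46) = -3*(-46) = 138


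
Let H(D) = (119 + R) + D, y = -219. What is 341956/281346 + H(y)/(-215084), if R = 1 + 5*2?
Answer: 36787152049/30256511532 ≈ 1.2158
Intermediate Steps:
R = 11 (R = 1 + 10 = 11)
H(D) = 130 + D (H(D) = (119 + 11) + D = 130 + D)
341956/281346 + H(y)/(-215084) = 341956/281346 + (130 - 219)/(-215084) = 341956*(1/281346) - 89*(-1/215084) = 170978/140673 + 89/215084 = 36787152049/30256511532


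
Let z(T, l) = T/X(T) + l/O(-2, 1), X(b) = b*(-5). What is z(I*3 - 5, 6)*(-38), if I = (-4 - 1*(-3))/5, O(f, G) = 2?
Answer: -532/5 ≈ -106.40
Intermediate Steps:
X(b) = -5*b
I = -1/5 (I = (-4 + 3)*(1/5) = -1*1/5 = -1/5 ≈ -0.20000)
z(T, l) = -1/5 + l/2 (z(T, l) = T/((-5*T)) + l/2 = T*(-1/(5*T)) + l*(1/2) = -1/5 + l/2)
z(I*3 - 5, 6)*(-38) = (-1/5 + (1/2)*6)*(-38) = (-1/5 + 3)*(-38) = (14/5)*(-38) = -532/5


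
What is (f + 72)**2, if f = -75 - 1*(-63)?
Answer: 3600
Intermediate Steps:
f = -12 (f = -75 + 63 = -12)
(f + 72)**2 = (-12 + 72)**2 = 60**2 = 3600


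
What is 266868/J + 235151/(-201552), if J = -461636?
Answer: -5797926649/3322987824 ≈ -1.7448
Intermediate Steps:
266868/J + 235151/(-201552) = 266868/(-461636) + 235151/(-201552) = 266868*(-1/461636) + 235151*(-1/201552) = -9531/16487 - 235151/201552 = -5797926649/3322987824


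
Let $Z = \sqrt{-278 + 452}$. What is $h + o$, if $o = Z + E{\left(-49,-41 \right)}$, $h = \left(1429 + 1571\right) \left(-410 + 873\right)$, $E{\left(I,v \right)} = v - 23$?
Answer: $1388936 + \sqrt{174} \approx 1.389 \cdot 10^{6}$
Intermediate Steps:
$E{\left(I,v \right)} = -23 + v$ ($E{\left(I,v \right)} = v - 23 = -23 + v$)
$Z = \sqrt{174} \approx 13.191$
$h = 1389000$ ($h = 3000 \cdot 463 = 1389000$)
$o = -64 + \sqrt{174}$ ($o = \sqrt{174} - 64 = -64 + \sqrt{174} \approx -50.809$)
$h + o = 1389000 - \left(64 - \sqrt{174}\right) = 1388936 + \sqrt{174}$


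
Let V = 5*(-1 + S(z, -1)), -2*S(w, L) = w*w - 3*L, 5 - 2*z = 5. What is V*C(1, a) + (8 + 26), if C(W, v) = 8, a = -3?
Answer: -66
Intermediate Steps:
z = 0 (z = 5/2 - ½*5 = 5/2 - 5/2 = 0)
S(w, L) = -w²/2 + 3*L/2 (S(w, L) = -(w*w - 3*L)/2 = -(w² - 3*L)/2 = -w²/2 + 3*L/2)
V = -25/2 (V = 5*(-1 + (-½*0² + (3/2)*(-1))) = 5*(-1 + (-½*0 - 3/2)) = 5*(-1 + (0 - 3/2)) = 5*(-1 - 3/2) = 5*(-5/2) = -25/2 ≈ -12.500)
V*C(1, a) + (8 + 26) = -25/2*8 + (8 + 26) = -100 + 34 = -66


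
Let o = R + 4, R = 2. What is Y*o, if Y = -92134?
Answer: -552804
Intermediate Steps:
o = 6 (o = 2 + 4 = 6)
Y*o = -92134*6 = -552804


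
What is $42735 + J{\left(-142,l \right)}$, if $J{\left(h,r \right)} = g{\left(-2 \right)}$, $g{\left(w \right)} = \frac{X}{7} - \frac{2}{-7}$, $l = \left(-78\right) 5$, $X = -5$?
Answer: $\frac{299142}{7} \approx 42735.0$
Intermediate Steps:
$l = -390$
$g{\left(w \right)} = - \frac{3}{7}$ ($g{\left(w \right)} = - \frac{5}{7} - \frac{2}{-7} = \left(-5\right) \frac{1}{7} - - \frac{2}{7} = - \frac{5}{7} + \frac{2}{7} = - \frac{3}{7}$)
$J{\left(h,r \right)} = - \frac{3}{7}$
$42735 + J{\left(-142,l \right)} = 42735 - \frac{3}{7} = \frac{299142}{7}$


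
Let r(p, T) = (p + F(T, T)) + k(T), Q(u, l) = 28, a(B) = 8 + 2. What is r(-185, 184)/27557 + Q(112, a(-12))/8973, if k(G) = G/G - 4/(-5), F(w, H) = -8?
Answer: -4720208/1236344805 ≈ -0.0038179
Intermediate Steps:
a(B) = 10
k(G) = 9/5 (k(G) = 1 - 4*(-1/5) = 1 + 4/5 = 9/5)
r(p, T) = -31/5 + p (r(p, T) = (p - 8) + 9/5 = (-8 + p) + 9/5 = -31/5 + p)
r(-185, 184)/27557 + Q(112, a(-12))/8973 = (-31/5 - 185)/27557 + 28/8973 = -956/5*1/27557 + 28*(1/8973) = -956/137785 + 28/8973 = -4720208/1236344805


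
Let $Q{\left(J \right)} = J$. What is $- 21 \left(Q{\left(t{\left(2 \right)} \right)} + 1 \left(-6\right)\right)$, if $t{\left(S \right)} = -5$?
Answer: $231$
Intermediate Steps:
$- 21 \left(Q{\left(t{\left(2 \right)} \right)} + 1 \left(-6\right)\right) = - 21 \left(-5 + 1 \left(-6\right)\right) = - 21 \left(-5 - 6\right) = \left(-21\right) \left(-11\right) = 231$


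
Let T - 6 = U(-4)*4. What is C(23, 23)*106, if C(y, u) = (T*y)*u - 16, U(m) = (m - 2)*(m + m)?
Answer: 11100956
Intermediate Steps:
U(m) = 2*m*(-2 + m) (U(m) = (-2 + m)*(2*m) = 2*m*(-2 + m))
T = 198 (T = 6 + (2*(-4)*(-2 - 4))*4 = 6 + (2*(-4)*(-6))*4 = 6 + 48*4 = 6 + 192 = 198)
C(y, u) = -16 + 198*u*y (C(y, u) = (198*y)*u - 16 = 198*u*y - 16 = -16 + 198*u*y)
C(23, 23)*106 = (-16 + 198*23*23)*106 = (-16 + 104742)*106 = 104726*106 = 11100956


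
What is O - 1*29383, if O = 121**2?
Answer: -14742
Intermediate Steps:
O = 14641
O - 1*29383 = 14641 - 1*29383 = 14641 - 29383 = -14742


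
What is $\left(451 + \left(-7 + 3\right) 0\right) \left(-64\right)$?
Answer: $-28864$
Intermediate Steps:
$\left(451 + \left(-7 + 3\right) 0\right) \left(-64\right) = \left(451 - 0\right) \left(-64\right) = \left(451 + 0\right) \left(-64\right) = 451 \left(-64\right) = -28864$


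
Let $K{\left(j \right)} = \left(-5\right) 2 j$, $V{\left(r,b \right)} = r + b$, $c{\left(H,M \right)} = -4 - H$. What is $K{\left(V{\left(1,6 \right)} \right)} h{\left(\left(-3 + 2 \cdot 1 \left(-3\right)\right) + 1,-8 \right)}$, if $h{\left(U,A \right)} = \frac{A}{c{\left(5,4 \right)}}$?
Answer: $- \frac{560}{9} \approx -62.222$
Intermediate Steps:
$V{\left(r,b \right)} = b + r$
$h{\left(U,A \right)} = - \frac{A}{9}$ ($h{\left(U,A \right)} = \frac{A}{-4 - 5} = \frac{A}{-9} = A \left(- \frac{1}{9}\right) = - \frac{A}{9}$)
$K{\left(j \right)} = - 10 j$
$K{\left(V{\left(1,6 \right)} \right)} h{\left(\left(-3 + 2 \cdot 1 \left(-3\right)\right) + 1,-8 \right)} = - 10 \left(6 + 1\right) \left(\left(- \frac{1}{9}\right) \left(-8\right)\right) = \left(-10\right) 7 \cdot \frac{8}{9} = \left(-70\right) \frac{8}{9} = - \frac{560}{9}$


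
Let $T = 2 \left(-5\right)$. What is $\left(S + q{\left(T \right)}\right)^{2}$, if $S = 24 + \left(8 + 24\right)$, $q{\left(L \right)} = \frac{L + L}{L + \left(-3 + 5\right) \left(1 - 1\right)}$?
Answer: $3364$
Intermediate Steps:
$T = -10$
$q{\left(L \right)} = 2$ ($q{\left(L \right)} = \frac{2 L}{L + 2 \cdot 0} = \frac{2 L}{L + 0} = \frac{2 L}{L} = 2$)
$S = 56$ ($S = 24 + 32 = 56$)
$\left(S + q{\left(T \right)}\right)^{2} = \left(56 + 2\right)^{2} = 58^{2} = 3364$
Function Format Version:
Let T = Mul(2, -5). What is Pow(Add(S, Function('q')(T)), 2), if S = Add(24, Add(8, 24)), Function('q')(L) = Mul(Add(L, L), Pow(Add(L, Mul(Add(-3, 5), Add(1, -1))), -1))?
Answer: 3364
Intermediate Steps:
T = -10
Function('q')(L) = 2 (Function('q')(L) = Mul(Mul(2, L), Pow(Add(L, Mul(2, 0)), -1)) = Mul(Mul(2, L), Pow(Add(L, 0), -1)) = Mul(Mul(2, L), Pow(L, -1)) = 2)
S = 56 (S = Add(24, 32) = 56)
Pow(Add(S, Function('q')(T)), 2) = Pow(Add(56, 2), 2) = Pow(58, 2) = 3364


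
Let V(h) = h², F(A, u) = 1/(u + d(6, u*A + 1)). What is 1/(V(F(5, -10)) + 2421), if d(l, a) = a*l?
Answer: 92416/223739137 ≈ 0.00041305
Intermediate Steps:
F(A, u) = 1/(6 + u + 6*A*u) (F(A, u) = 1/(u + (u*A + 1)*6) = 1/(u + (A*u + 1)*6) = 1/(u + (1 + A*u)*6) = 1/(u + (6 + 6*A*u)) = 1/(6 + u + 6*A*u))
1/(V(F(5, -10)) + 2421) = 1/((1/(6 - 10 + 6*5*(-10)))² + 2421) = 1/((1/(6 - 10 - 300))² + 2421) = 1/((1/(-304))² + 2421) = 1/((-1/304)² + 2421) = 1/(1/92416 + 2421) = 1/(223739137/92416) = 92416/223739137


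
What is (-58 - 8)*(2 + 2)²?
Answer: -1056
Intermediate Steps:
(-58 - 8)*(2 + 2)² = -66*4² = -66*16 = -1056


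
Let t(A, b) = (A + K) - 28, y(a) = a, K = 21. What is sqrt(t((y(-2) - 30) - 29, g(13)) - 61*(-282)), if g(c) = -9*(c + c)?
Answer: sqrt(17134) ≈ 130.90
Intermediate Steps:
g(c) = -18*c
t(A, b) = -7 + A (t(A, b) = (A + 21) - 28 = (21 + A) - 28 = -7 + A)
sqrt(t((y(-2) - 30) - 29, g(13)) - 61*(-282)) = sqrt((-7 + ((-2 - 30) - 29)) - 61*(-282)) = sqrt((-7 + (-32 - 29)) + 17202) = sqrt((-7 - 61) + 17202) = sqrt(-68 + 17202) = sqrt(17134)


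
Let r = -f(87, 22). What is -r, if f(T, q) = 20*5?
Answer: 100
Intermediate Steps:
f(T, q) = 100
r = -100 (r = -1*100 = -100)
-r = -1*(-100) = 100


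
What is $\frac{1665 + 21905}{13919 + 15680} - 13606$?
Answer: $- \frac{402700424}{29599} \approx -13605.0$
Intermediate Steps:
$\frac{1665 + 21905}{13919 + 15680} - 13606 = \frac{23570}{29599} - 13606 = - \frac{402700424}{29599}$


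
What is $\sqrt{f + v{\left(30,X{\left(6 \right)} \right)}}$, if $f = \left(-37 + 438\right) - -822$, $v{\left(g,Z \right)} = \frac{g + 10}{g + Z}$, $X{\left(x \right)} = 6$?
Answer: $\frac{\sqrt{11017}}{3} \approx 34.987$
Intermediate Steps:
$v{\left(g,Z \right)} = \frac{10 + g}{Z + g}$
$f = 1223$ ($f = 401 + 822 = 1223$)
$\sqrt{f + v{\left(30,X{\left(6 \right)} \right)}} = \sqrt{1223 + \frac{10 + 30}{6 + 30}} = \sqrt{1223 + \frac{1}{36} \cdot 40} = \sqrt{1223 + \frac{10}{9}} = \sqrt{\frac{11017}{9}} = \frac{\sqrt{11017}}{3}$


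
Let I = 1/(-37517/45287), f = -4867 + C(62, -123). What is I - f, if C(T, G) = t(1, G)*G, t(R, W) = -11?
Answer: 131789451/37517 ≈ 3512.8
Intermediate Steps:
C(T, G) = -11*G
f = -3514 (f = -4867 - 11*(-123) = -4867 + 1353 = -3514)
I = -45287/37517 (I = 1/(-37517*1/45287) = 1/(-37517/45287) = -45287/37517 ≈ -1.2071)
I - f = -45287/37517 - 1*(-3514) = -45287/37517 + 3514 = 131789451/37517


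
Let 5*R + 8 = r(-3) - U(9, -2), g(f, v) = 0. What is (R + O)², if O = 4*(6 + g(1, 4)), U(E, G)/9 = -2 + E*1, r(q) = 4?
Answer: 2809/25 ≈ 112.36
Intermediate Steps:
U(E, G) = -18 + 9*E (U(E, G) = 9*(-2 + E*1) = 9*(-2 + E) = -18 + 9*E)
R = -67/5 (R = -8/5 + (4 - (-18 + 9*9))/5 = -8/5 + (4 - (-18 + 81))/5 = -8/5 + (4 - 1*63)/5 = -8/5 + (4 - 63)/5 = -8/5 + (⅕)*(-59) = -8/5 - 59/5 = -67/5 ≈ -13.400)
O = 24 (O = 4*(6 + 0) = 4*6 = 24)
(R + O)² = (-67/5 + 24)² = (53/5)² = 2809/25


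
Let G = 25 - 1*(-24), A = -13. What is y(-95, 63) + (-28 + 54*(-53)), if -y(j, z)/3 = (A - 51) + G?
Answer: -2845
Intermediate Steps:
G = 49 (G = 25 + 24 = 49)
y(j, z) = 45 (y(j, z) = -3*((-13 - 51) + 49) = -3*(-64 + 49) = -3*(-15) = 45)
y(-95, 63) + (-28 + 54*(-53)) = 45 + (-28 + 54*(-53)) = 45 + (-28 - 2862) = 45 - 2890 = -2845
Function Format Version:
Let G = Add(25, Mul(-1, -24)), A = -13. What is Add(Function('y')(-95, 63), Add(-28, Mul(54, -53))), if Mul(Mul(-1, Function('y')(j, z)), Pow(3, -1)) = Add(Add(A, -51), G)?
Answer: -2845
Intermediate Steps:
G = 49 (G = Add(25, 24) = 49)
Function('y')(j, z) = 45 (Function('y')(j, z) = Mul(-3, Add(Add(-13, -51), 49)) = Mul(-3, Add(-64, 49)) = Mul(-3, -15) = 45)
Add(Function('y')(-95, 63), Add(-28, Mul(54, -53))) = Add(45, Add(-28, Mul(54, -53))) = Add(45, Add(-28, -2862)) = Add(45, -2890) = -2845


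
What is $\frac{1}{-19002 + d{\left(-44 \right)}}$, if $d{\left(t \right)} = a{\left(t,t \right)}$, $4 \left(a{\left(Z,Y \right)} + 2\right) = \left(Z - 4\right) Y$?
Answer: $- \frac{1}{18476} \approx -5.4124 \cdot 10^{-5}$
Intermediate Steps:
$a{\left(Z,Y \right)} = -2 + \frac{Y \left(-4 + Z\right)}{4}$ ($a{\left(Z,Y \right)} = -2 + \frac{\left(Z - 4\right) Y}{4} = -2 + \frac{\left(-4 + Z\right) Y}{4} = -2 + \frac{Y \left(-4 + Z\right)}{4}$)
$d{\left(t \right)} = -2 - t + \frac{t^{2}}{4}$ ($d{\left(t \right)} = -2 - t + \frac{t t}{4} = -2 - t + \frac{t^{2}}{4}$)
$\frac{1}{-19002 + d{\left(-44 \right)}} = \frac{1}{-19002 - \left(-42 - 484\right)} = \frac{1}{-19002 + \left(-2 + 44 + \frac{1}{4} \cdot 1936\right)} = \frac{1}{-19002 + \left(-2 + 44 + 484\right)} = \frac{1}{-19002 + 526} = \frac{1}{-18476} = - \frac{1}{18476}$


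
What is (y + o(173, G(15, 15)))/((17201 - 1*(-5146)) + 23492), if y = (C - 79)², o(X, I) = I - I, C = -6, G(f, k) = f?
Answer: 7225/45839 ≈ 0.15762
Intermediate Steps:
o(X, I) = 0
y = 7225 (y = (-6 - 79)² = (-85)² = 7225)
(y + o(173, G(15, 15)))/((17201 - 1*(-5146)) + 23492) = (7225 + 0)/((17201 - 1*(-5146)) + 23492) = 7225/((17201 + 5146) + 23492) = 7225/(22347 + 23492) = 7225/45839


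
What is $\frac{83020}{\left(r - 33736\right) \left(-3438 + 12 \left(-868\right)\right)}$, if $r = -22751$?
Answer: $\frac{41510}{391285449} \approx 0.00010609$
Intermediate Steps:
$\frac{83020}{\left(r - 33736\right) \left(-3438 + 12 \left(-868\right)\right)} = \frac{83020}{\left(-22751 - 33736\right) \left(-3438 + 12 \left(-868\right)\right)} = \frac{83020}{\left(-56487\right) \left(-3438 - 10416\right)} = \frac{83020}{\left(-56487\right) \left(-13854\right)} = \frac{83020}{782570898} = 83020 \cdot \frac{1}{782570898} = \frac{41510}{391285449}$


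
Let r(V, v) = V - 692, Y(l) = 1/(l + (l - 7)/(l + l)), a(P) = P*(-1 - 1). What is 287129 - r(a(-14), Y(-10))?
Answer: 287793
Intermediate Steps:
a(P) = -2*P (a(P) = P*(-2) = -2*P)
Y(l) = 1/(l + (-7 + l)/(2*l)) (Y(l) = 1/(l + (-7 + l)/((2*l))) = 1/(l + (-7 + l)*(1/(2*l))) = 1/(l + (-7 + l)/(2*l)))
r(V, v) = -692 + V
287129 - r(a(-14), Y(-10)) = 287129 - (-692 - 2*(-14)) = 287129 - (-692 + 28) = 287129 - 1*(-664) = 287129 + 664 = 287793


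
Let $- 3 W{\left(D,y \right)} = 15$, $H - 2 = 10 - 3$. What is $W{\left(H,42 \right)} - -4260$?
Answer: $4255$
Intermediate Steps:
$H = 9$ ($H = 2 + \left(10 - 3\right) = 2 + 7 = 9$)
$W{\left(D,y \right)} = -5$ ($W{\left(D,y \right)} = \left(- \frac{1}{3}\right) 15 = -5$)
$W{\left(H,42 \right)} - -4260 = -5 - -4260 = -5 + 4260 = 4255$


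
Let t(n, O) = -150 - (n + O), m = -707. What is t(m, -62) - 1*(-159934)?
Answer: 160553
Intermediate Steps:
t(n, O) = -150 - O - n (t(n, O) = -150 - (O + n) = -150 + (-O - n) = -150 - O - n)
t(m, -62) - 1*(-159934) = (-150 - 1*(-62) - 1*(-707)) - 1*(-159934) = (-150 + 62 + 707) + 159934 = 619 + 159934 = 160553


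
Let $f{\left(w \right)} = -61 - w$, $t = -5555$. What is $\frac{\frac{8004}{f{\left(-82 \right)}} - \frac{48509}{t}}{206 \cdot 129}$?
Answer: $\frac{15160303}{1033329990} \approx 0.014671$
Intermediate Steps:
$\frac{\frac{8004}{f{\left(-82 \right)}} - \frac{48509}{t}}{206 \cdot 129} = \frac{\frac{8004}{-61 - -82} - \frac{48509}{-5555}}{206 \cdot 129} = \frac{\frac{8004}{-61 + 82} - - \frac{48509}{5555}}{26574} = \left(\frac{8004}{21} + \frac{48509}{5555}\right) \frac{1}{26574} = \left(8004 \cdot \frac{1}{21} + \frac{48509}{5555}\right) \frac{1}{26574} = \left(\frac{2668}{7} + \frac{48509}{5555}\right) \frac{1}{26574} = \frac{15160303}{38885} \cdot \frac{1}{26574} = \frac{15160303}{1033329990}$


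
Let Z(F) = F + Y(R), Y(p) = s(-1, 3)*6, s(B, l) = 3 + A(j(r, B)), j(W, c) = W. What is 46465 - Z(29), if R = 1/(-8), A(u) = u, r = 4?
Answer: 46394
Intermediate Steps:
R = -1/8 ≈ -0.12500
s(B, l) = 7 (s(B, l) = 3 + 4 = 7)
Y(p) = 42 (Y(p) = 7*6 = 42)
Z(F) = 42 + F (Z(F) = F + 42 = 42 + F)
46465 - Z(29) = 46465 - (42 + 29) = 46465 - 1*71 = 46465 - 71 = 46394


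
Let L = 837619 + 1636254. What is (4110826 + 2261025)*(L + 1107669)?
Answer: 22821051974242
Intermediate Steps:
L = 2473873
(4110826 + 2261025)*(L + 1107669) = (4110826 + 2261025)*(2473873 + 1107669) = 6371851*3581542 = 22821051974242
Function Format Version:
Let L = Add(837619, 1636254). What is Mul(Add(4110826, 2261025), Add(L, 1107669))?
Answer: 22821051974242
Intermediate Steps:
L = 2473873
Mul(Add(4110826, 2261025), Add(L, 1107669)) = Mul(Add(4110826, 2261025), Add(2473873, 1107669)) = Mul(6371851, 3581542) = 22821051974242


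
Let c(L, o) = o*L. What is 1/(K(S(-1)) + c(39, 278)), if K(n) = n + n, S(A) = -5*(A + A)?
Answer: 1/10862 ≈ 9.2064e-5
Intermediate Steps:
c(L, o) = L*o
S(A) = -10*A
K(n) = 2*n
1/(K(S(-1)) + c(39, 278)) = 1/(2*(-10*(-1)) + 39*278) = 1/(2*10 + 10842) = 1/(20 + 10842) = 1/10862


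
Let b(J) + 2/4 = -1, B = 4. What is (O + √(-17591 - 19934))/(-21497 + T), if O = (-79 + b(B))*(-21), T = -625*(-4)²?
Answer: -1127/20998 - 5*I*√1501/31497 ≈ -0.053672 - 0.0061502*I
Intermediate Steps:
b(J) = -3/2 (b(J) = -½ - 1 = -3/2)
T = -10000 (T = -625*16 = -10000)
O = 3381/2 (O = (-79 - 3/2)*(-21) = -161/2*(-21) = 3381/2 ≈ 1690.5)
(O + √(-17591 - 19934))/(-21497 + T) = (3381/2 + √(-17591 - 19934))/(-21497 - 10000) = (3381/2 + √(-37525))/(-31497) = (3381/2 + 5*I*√1501)*(-1/31497) = -1127/20998 - 5*I*√1501/31497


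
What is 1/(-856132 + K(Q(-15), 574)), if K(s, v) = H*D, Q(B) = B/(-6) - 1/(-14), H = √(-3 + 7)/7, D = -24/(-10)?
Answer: -35/29964596 ≈ -1.1680e-6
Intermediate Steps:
D = 12/5 (D = -24*(-⅒) = 12/5 ≈ 2.4000)
H = 2/7 (H = √4*(⅐) = 2*(⅐) = 2/7 ≈ 0.28571)
Q(B) = 1/14 - B/6 (Q(B) = B*(-⅙) - 1*(-1/14) = -B/6 + 1/14 = 1/14 - B/6)
K(s, v) = 24/35 (K(s, v) = (2/7)*(12/5) = 24/35)
1/(-856132 + K(Q(-15), 574)) = 1/(-856132 + 24/35) = 1/(-29964596/35) = -35/29964596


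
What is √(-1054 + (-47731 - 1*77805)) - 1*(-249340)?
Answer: 249340 + I*√126590 ≈ 2.4934e+5 + 355.79*I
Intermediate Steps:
√(-1054 + (-47731 - 1*77805)) - 1*(-249340) = √(-1054 + (-47731 - 77805)) + 249340 = √(-1054 - 125536) + 249340 = √(-126590) + 249340 = I*√126590 + 249340 = 249340 + I*√126590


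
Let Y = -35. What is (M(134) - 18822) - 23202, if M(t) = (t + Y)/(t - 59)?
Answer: -1050567/25 ≈ -42023.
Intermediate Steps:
M(t) = (-35 + t)/(-59 + t) (M(t) = (t - 35)/(t - 59) = (-35 + t)/(-59 + t))
(M(134) - 18822) - 23202 = ((-35 + 134)/(-59 + 134) - 18822) - 23202 = (99/75 - 18822) - 23202 = ((1/75)*99 - 18822) - 23202 = (33/25 - 18822) - 23202 = -470517/25 - 23202 = -1050567/25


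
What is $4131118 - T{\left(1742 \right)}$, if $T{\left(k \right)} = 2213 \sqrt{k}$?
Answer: $4131118 - 2213 \sqrt{1742} \approx 4.0388 \cdot 10^{6}$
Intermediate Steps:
$4131118 - T{\left(1742 \right)} = 4131118 - 2213 \sqrt{1742}$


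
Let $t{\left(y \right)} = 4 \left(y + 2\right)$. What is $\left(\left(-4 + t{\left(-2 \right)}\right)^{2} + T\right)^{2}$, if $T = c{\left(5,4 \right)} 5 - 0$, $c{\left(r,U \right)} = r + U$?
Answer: $3721$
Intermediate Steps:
$c{\left(r,U \right)} = U + r$
$t{\left(y \right)} = 8 + 4 y$ ($t{\left(y \right)} = 4 \left(2 + y\right) = 8 + 4 y$)
$T = 45$ ($T = \left(4 + 5\right) 5 - 0 = 9 \cdot 5 + 0 = 45 + 0 = 45$)
$\left(\left(-4 + t{\left(-2 \right)}\right)^{2} + T\right)^{2} = \left(\left(-4 + \left(8 + 4 \left(-2\right)\right)\right)^{2} + 45\right)^{2} = \left(\left(-4 + \left(8 - 8\right)\right)^{2} + 45\right)^{2} = \left(\left(-4 + 0\right)^{2} + 45\right)^{2} = \left(\left(-4\right)^{2} + 45\right)^{2} = \left(16 + 45\right)^{2} = 61^{2} = 3721$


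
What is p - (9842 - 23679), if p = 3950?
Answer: 17787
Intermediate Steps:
p - (9842 - 23679) = 3950 - (9842 - 23679) = 3950 - 1*(-13837) = 3950 + 13837 = 17787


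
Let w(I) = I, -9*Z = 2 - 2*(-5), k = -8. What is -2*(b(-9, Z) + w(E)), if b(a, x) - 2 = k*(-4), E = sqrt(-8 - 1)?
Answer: -68 - 6*I ≈ -68.0 - 6.0*I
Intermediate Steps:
Z = -4/3 (Z = -(2 - 2*(-5))/9 = -(2 + 10)/9 = -1/9*12 = -4/3 ≈ -1.3333)
E = 3*I (E = sqrt(-9) = 3*I ≈ 3.0*I)
b(a, x) = 34 (b(a, x) = 2 - 8*(-4) = 2 + 32 = 34)
-2*(b(-9, Z) + w(E)) = -2*(34 + 3*I) = -68 - 6*I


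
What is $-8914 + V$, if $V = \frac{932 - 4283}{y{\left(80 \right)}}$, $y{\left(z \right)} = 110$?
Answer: $- \frac{983891}{110} \approx -8944.5$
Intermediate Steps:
$V = - \frac{3351}{110}$ ($V = \frac{932 - 4283}{110} = \left(-3351\right) \frac{1}{110} = - \frac{3351}{110} \approx -30.464$)
$-8914 + V = -8914 - \frac{3351}{110} = - \frac{983891}{110}$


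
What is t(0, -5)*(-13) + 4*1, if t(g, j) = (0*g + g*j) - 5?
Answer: 69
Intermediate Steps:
t(g, j) = -5 + g*j (t(g, j) = (0 + g*j) - 5 = g*j - 5 = -5 + g*j)
t(0, -5)*(-13) + 4*1 = (-5 + 0*(-5))*(-13) + 4*1 = (-5 + 0)*(-13) + 4 = -5*(-13) + 4 = 65 + 4 = 69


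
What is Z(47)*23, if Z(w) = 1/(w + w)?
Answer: 23/94 ≈ 0.24468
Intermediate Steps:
Z(w) = 1/(2*w)
Z(47)*23 = ((½)/47)*23 = ((½)*(1/47))*23 = (1/94)*23 = 23/94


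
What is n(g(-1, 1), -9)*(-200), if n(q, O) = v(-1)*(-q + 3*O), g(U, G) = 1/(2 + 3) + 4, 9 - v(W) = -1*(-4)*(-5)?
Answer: 180960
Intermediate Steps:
v(W) = 29 (v(W) = 9 - (-1*(-4))*(-5) = 9 - 4*(-5) = 9 - 1*(-20) = 9 + 20 = 29)
g(U, G) = 21/5 (g(U, G) = 1/5 + 4 = 21/5)
n(q, O) = -29*q + 87*O (n(q, O) = 29*(-q + 3*O) = -29*q + 87*O)
n(g(-1, 1), -9)*(-200) = (-29*21/5 + 87*(-9))*(-200) = (-609/5 - 783)*(-200) = -4524/5*(-200) = 180960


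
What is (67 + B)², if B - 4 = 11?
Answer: 6724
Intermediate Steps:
B = 15 (B = 4 + 11 = 15)
(67 + B)² = (67 + 15)² = 82² = 6724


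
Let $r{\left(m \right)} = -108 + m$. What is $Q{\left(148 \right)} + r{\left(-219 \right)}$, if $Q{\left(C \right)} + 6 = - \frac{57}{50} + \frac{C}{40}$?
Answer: $- \frac{8261}{25} \approx -330.44$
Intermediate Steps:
$Q{\left(C \right)} = - \frac{357}{50} + \frac{C}{40}$ ($Q{\left(C \right)} = -6 + \left(- \frac{57}{50} + \frac{C}{40}\right) = - \frac{357}{50} + \frac{C}{40}$)
$Q{\left(148 \right)} + r{\left(-219 \right)} = \left(- \frac{357}{50} + \frac{1}{40} \cdot 148\right) - 327 = \left(- \frac{357}{50} + \frac{37}{10}\right) - 327 = - \frac{86}{25} - 327 = - \frac{8261}{25}$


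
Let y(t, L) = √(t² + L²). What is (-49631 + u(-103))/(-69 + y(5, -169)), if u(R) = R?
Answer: -3431646/23825 - 49734*√28586/23825 ≈ -496.97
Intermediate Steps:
y(t, L) = √(L² + t²)
(-49631 + u(-103))/(-69 + y(5, -169)) = (-49631 - 103)/(-69 + √((-169)² + 5²)) = -49734/(-69 + √(28561 + 25)) = -49734/(-69 + √28586)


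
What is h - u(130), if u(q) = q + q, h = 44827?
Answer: 44567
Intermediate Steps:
u(q) = 2*q
h - u(130) = 44827 - 2*130 = 44827 - 1*260 = 44827 - 260 = 44567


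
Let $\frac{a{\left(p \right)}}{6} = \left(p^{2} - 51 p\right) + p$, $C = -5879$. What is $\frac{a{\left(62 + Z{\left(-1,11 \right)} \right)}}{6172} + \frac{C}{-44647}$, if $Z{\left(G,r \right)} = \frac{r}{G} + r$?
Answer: $\frac{58897349}{68890321} \approx 0.85494$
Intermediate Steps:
$Z{\left(G,r \right)} = r + \frac{r}{G}$
$a{\left(p \right)} = - 300 p + 6 p^{2}$ ($a{\left(p \right)} = 6 \left(\left(p^{2} - 51 p\right) + p\right) = 6 \left(p^{2} - 50 p\right) = - 300 p + 6 p^{2}$)
$\frac{a{\left(62 + Z{\left(-1,11 \right)} \right)}}{6172} + \frac{C}{-44647} = \frac{6 \left(62 + \left(11 + \frac{11}{-1}\right)\right) \left(-50 + \left(62 + \left(11 + \frac{11}{-1}\right)\right)\right)}{6172} - \frac{5879}{-44647} = 6 \left(62 + \left(11 + 11 \left(-1\right)\right)\right) \left(-50 + \left(62 + \left(11 + 11 \left(-1\right)\right)\right)\right) \frac{1}{6172} - - \frac{5879}{44647} = 6 \left(62 + \left(11 - 11\right)\right) \left(-50 + \left(62 + \left(11 - 11\right)\right)\right) \frac{1}{6172} + \frac{5879}{44647} = 6 \left(62 + 0\right) \left(-50 + \left(62 + 0\right)\right) \frac{1}{6172} + \frac{5879}{44647} = 6 \cdot 62 \left(-50 + 62\right) \frac{1}{6172} + \frac{5879}{44647} = 6 \cdot 62 \cdot 12 \cdot \frac{1}{6172} + \frac{5879}{44647} = 4464 \cdot \frac{1}{6172} + \frac{5879}{44647} = \frac{1116}{1543} + \frac{5879}{44647} = \frac{58897349}{68890321}$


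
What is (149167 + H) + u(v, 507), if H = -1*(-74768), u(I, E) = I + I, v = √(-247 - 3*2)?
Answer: 223935 + 2*I*√253 ≈ 2.2394e+5 + 31.812*I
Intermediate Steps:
v = I*√253 (v = √(-247 - 6) = √(-253) = I*√253 ≈ 15.906*I)
u(I, E) = 2*I
H = 74768
(149167 + H) + u(v, 507) = (149167 + 74768) + 2*(I*√253) = 223935 + 2*I*√253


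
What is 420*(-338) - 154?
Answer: -142114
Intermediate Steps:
420*(-338) - 154 = -141960 - 154 = -142114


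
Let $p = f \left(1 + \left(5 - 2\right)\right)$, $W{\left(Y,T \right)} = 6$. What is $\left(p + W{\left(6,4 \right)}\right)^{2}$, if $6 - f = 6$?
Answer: $36$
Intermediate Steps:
$f = 0$ ($f = 6 - 6 = 0$)
$p = 0$ ($p = 0 \left(1 + \left(5 - 2\right)\right) = 0 \left(1 + 3\right) = 0 \cdot 4 = 0$)
$\left(p + W{\left(6,4 \right)}\right)^{2} = \left(0 + 6\right)^{2} = 6^{2} = 36$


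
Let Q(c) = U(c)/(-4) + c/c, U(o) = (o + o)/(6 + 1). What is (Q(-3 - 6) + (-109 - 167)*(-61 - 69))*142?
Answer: 35666353/7 ≈ 5.0952e+6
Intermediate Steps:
U(o) = 2*o/7 (U(o) = (2*o)/7 = (2*o)*(⅐) = 2*o/7)
Q(c) = 1 - c/14 (Q(c) = (2*c/7)/(-4) + c/c = (2*c/7)*(-¼) + 1 = -c/14 + 1 = 1 - c/14)
(Q(-3 - 6) + (-109 - 167)*(-61 - 69))*142 = ((1 - (-3 - 6)/14) + (-109 - 167)*(-61 - 69))*142 = ((1 - 1/14*(-9)) - 276*(-130))*142 = ((1 + 9/14) + 35880)*142 = (23/14 + 35880)*142 = (502343/14)*142 = 35666353/7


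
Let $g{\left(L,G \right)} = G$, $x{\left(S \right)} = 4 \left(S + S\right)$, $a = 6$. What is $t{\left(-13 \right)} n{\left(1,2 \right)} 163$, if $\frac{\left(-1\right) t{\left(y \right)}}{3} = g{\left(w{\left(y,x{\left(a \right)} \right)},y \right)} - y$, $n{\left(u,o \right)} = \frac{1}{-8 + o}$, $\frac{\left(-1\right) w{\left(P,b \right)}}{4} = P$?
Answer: $0$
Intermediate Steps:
$x{\left(S \right)} = 8 S$ ($x{\left(S \right)} = 4 \cdot 2 S = 8 S$)
$w{\left(P,b \right)} = - 4 P$
$t{\left(y \right)} = 0$ ($t{\left(y \right)} = - 3 \left(y - y\right) = \left(-3\right) 0 = 0$)
$t{\left(-13 \right)} n{\left(1,2 \right)} 163 = \frac{0}{-8 + 2} \cdot 163 = \frac{0}{-6} \cdot 163 = 0 \left(- \frac{1}{6}\right) 163 = 0 \cdot 163 = 0$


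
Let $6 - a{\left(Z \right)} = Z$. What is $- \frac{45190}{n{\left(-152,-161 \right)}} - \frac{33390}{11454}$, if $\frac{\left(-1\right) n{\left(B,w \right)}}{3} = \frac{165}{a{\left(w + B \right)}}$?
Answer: $\frac{500302633}{17181} \approx 29120.0$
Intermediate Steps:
$a{\left(Z \right)} = 6 - Z$
$n{\left(B,w \right)} = - \frac{495}{6 - B - w}$ ($n{\left(B,w \right)} = - 3 \frac{165}{6 - \left(w + B\right)} = - 3 \frac{165}{6 - \left(B + w\right)} = - 3 \frac{165}{6 - B - w} = - \frac{495}{6 - B - w}$)
$- \frac{45190}{n{\left(-152,-161 \right)}} - \frac{33390}{11454} = - \frac{45190}{495 \frac{1}{-6 - 152 - 161}} - \frac{33390}{11454} = - \frac{45190}{495 \frac{1}{-319}} - \frac{5565}{1909} = - \frac{45190}{495 \left(- \frac{1}{319}\right)} - \frac{5565}{1909} = - \frac{45190}{- \frac{45}{29}} - \frac{5565}{1909} = \left(-45190\right) \left(- \frac{29}{45}\right) - \frac{5565}{1909} = \frac{262102}{9} - \frac{5565}{1909} = \frac{500302633}{17181}$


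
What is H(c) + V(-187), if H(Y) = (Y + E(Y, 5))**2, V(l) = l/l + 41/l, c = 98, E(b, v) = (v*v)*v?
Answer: 9299469/187 ≈ 49730.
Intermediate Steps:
E(b, v) = v**3 (E(b, v) = v**2*v = v**3)
V(l) = 1 + 41/l
H(Y) = (125 + Y)**2 (H(Y) = (Y + 5**3)**2 = (Y + 125)**2 = (125 + Y)**2)
H(c) + V(-187) = (125 + 98)**2 + (41 - 187)/(-187) = 223**2 - 1/187*(-146) = 49729 + 146/187 = 9299469/187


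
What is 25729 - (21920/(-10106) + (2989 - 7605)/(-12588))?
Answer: 409165840597/15901791 ≈ 25731.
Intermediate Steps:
25729 - (21920/(-10106) + (2989 - 7605)/(-12588)) = 25729 - (21920*(-1/10106) - 4616*(-1/12588)) = 25729 - (-10960/5053 + 1154/3147) = 25729 - 1*(-28659958/15901791) = 25729 + 28659958/15901791 = 409165840597/15901791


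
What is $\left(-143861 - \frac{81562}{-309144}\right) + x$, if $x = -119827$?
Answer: $- \frac{40758740755}{154572} \approx -2.6369 \cdot 10^{5}$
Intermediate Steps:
$\left(-143861 - \frac{81562}{-309144}\right) + x = \left(-143861 - \frac{81562}{-309144}\right) - 119827 = \left(-143861 - - \frac{40781}{154572}\right) - 119827 = \left(-143861 + \frac{40781}{154572}\right) - 119827 = - \frac{22236841711}{154572} - 119827 = - \frac{40758740755}{154572}$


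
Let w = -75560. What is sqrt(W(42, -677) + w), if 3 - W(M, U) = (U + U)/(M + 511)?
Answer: I*sqrt(23105261851)/553 ≈ 274.87*I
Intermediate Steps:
W(M, U) = 3 - 2*U/(511 + M) (W(M, U) = 3 - (U + U)/(M + 511) = 3 - 2*U/(511 + M))
sqrt(W(42, -677) + w) = sqrt((1533 - 2*(-677) + 3*42)/(511 + 42) - 75560) = sqrt((1533 + 1354 + 126)/553 - 75560) = sqrt((1/553)*3013 - 75560) = sqrt(3013/553 - 75560) = sqrt(-41781667/553) = I*sqrt(23105261851)/553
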